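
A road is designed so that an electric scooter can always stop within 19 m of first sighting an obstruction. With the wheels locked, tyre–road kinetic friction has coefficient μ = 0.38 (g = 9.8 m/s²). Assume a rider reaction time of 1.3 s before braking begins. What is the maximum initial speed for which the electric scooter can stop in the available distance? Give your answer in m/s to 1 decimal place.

a = μg = 0.38 × 9.8 = 3.724 m/s².
Stopping distance: v·t_r + v²/(2a) = 19 with t_r = 1.3 s and a = 3.724 m/s².
So v² + 9.682 v − 141.51 = 0.
Positive root: v = −a·t_r + √((a·t_r)² + 2a·d) = −4.841 + √(23.435 + 141.51) = 8.0021 m/s.

Maximum speed ≈ 8.0 m/s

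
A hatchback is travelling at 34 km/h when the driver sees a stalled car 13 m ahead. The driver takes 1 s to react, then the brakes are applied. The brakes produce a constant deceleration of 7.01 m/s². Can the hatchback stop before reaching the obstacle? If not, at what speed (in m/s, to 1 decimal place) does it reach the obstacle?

No — it strikes the obstacle at 6.3 m/s

34 km/h ÷ 3.6 = 9.4444 m/s.
Reaction distance = 9.4444 × 1 = 9.444 m.
Braking distance needed to stop: v²/(2a) = 89.197 / 14.020 = 6.362 m, so total needed = 9.444 + 6.362 = 15.806 m > 13 m — it cannot stop.
Distance remaining when braking begins: 13 − 9.444 = 3.556 m.
v² = v₀² − 2a·d = 89.197 − 2 × 7.010 × 3.556 = 39.342 m²/s².
v = √39.342 = 6.272 m/s.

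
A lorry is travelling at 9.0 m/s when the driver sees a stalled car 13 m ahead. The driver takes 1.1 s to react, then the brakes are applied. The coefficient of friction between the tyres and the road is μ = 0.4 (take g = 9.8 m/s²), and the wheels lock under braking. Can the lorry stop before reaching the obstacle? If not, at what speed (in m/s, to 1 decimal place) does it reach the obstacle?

No — it strikes the obstacle at 7.5 m/s

a = μg = 0.4 × 9.8 = 3.920 m/s².
Reaction distance = 9.0000 × 1.1 = 9.900 m.
Braking distance needed to stop: v²/(2a) = 81.000 / 7.840 = 10.332 m, so total needed = 9.900 + 10.332 = 20.232 m > 13 m — it cannot stop.
Distance remaining when braking begins: 13 − 9.900 = 3.100 m.
v² = v₀² − 2a·d = 81.000 − 2 × 3.920 × 3.100 = 56.696 m²/s².
v = √56.696 = 7.530 m/s.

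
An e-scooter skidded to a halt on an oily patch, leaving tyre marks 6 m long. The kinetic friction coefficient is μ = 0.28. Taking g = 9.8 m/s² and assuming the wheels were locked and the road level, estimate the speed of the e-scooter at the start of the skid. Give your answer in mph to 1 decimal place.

Deceleration a = μg = 0.28 × 9.8 = 2.744 m/s².
v = √(2a·d) = √(2 × 2.744 × 6) = √32.928 = 5.7383 m/s.
= 5.7383 ÷ 0.44704 = 12.836 mph.

Initial speed ≈ 12.8 mph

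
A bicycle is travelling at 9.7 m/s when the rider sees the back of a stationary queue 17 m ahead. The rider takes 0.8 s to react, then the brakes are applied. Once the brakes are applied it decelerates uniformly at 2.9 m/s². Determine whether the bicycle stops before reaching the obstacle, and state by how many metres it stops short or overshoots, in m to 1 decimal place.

No — it overshoots by 7.0 m

Reaction distance = 9.7000 × 0.8 = 7.760 m.
Braking distance = v²/(2a) = 94.090 / 5.800 = 16.222 m.
Total stopping distance = 7.760 + 16.222 = 23.982 m, vs 17 m available — it cannot stop in time and overshoots by 23.982 − 17 = 6.982 m.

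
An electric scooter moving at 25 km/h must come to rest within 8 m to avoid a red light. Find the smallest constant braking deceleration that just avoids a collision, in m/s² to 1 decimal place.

Required deceleration ≈ 3.0 m/s²

25 km/h ÷ 3.6 = 6.9444 m/s.
v² = 2a·d ⇒ a = v²/(2d) = 6.9444² / (2 × 8.000) = 48.225 / 16.000 = 3.0141 m/s².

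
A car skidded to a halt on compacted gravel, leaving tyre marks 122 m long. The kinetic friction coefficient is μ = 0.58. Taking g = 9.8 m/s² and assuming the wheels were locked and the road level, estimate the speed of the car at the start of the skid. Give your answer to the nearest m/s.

Initial speed ≈ 37 m/s

Deceleration a = μg = 0.58 × 9.8 = 5.684 m/s².
v = √(2a·d) = √(2 × 5.684 × 122) = √1386.896 = 37.2411 m/s.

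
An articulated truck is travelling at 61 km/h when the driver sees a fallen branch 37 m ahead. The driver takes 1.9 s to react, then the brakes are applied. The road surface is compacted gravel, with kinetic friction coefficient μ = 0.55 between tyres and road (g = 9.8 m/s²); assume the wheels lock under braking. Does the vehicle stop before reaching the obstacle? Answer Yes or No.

61 km/h ÷ 3.6 = 16.9444 m/s.
a = μg = 0.55 × 9.8 = 5.390 m/s².
Reaction distance = 16.9444 × 1.9 = 32.194 m.
Braking distance = v²/(2a) = 287.113 / 10.780 = 26.634 m.
Total stopping distance = 32.194 + 26.634 = 58.828 m, vs 37 m available — it cannot stop in time and overshoots by 58.828 − 37 = 21.828 m.

No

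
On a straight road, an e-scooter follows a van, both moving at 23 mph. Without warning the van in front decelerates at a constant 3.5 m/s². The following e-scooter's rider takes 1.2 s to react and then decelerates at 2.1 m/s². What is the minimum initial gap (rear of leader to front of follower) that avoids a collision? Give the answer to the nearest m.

Minimum gap ≈ 22 m

23 mph × 0.44704 = 10.2819 m/s.
Leader travels v²/(2a_L) = 105.717 / 7.000 = 15.102 m before stopping.
Follower covers v·t_r = 10.2819 × 1.2 = 12.338 m while reacting, then v²/(2a_F) = 105.717 / 4.200 = 25.171 m while braking, for a total of 12.338 + 25.171 = 37.509 m.
Since a_F ≤ a_L and the follower starts braking later, the follower is never slower than the leader, so the closest approach is when both have stopped.
Minimum gap = 37.509 − 15.102 = 22.407 m.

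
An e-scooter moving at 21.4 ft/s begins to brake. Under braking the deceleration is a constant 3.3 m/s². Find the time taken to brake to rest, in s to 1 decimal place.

Braking time ≈ 2.0 s

21.4 ft/s × 0.3048 = 6.5227 m/s.
Braking time = v/a = 6.5227 / 3.300 = 1.977 s.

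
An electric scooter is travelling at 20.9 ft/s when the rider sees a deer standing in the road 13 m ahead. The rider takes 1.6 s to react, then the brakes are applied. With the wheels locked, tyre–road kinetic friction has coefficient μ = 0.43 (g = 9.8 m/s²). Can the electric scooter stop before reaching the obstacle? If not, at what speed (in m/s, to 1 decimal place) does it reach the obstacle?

20.9 ft/s × 0.3048 = 6.3703 m/s.
a = μg = 0.43 × 9.8 = 4.214 m/s².
Reaction distance = 6.3703 × 1.6 = 10.192 m.
Braking distance needed to stop: v²/(2a) = 40.581 / 8.428 = 4.815 m, so total needed = 10.192 + 4.815 = 15.007 m > 13 m — it cannot stop.
Distance remaining when braking begins: 13 − 10.192 = 2.808 m.
v² = v₀² − 2a·d = 40.581 − 2 × 4.214 × 2.808 = 16.915 m²/s².
v = √16.915 = 4.113 m/s.

No — it strikes the obstacle at 4.1 m/s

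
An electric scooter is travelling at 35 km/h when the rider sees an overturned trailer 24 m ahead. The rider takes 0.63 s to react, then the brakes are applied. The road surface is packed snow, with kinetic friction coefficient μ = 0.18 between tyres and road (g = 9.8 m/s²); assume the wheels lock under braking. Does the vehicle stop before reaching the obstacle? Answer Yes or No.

No

35 km/h ÷ 3.6 = 9.7222 m/s.
a = μg = 0.18 × 9.8 = 1.764 m/s².
Reaction distance = 9.7222 × 0.63 = 6.125 m.
Braking distance = v²/(2a) = 94.521 / 3.528 = 26.792 m.
Total stopping distance = 6.125 + 26.792 = 32.917 m, vs 24 m available — it cannot stop in time and overshoots by 32.917 − 24 = 8.917 m.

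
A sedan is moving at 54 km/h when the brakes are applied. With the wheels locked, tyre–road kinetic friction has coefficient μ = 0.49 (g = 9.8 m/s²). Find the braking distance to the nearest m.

Braking distance ≈ 23 m

54 km/h ÷ 3.6 = 15.0000 m/s.
a = μg = 0.49 × 9.8 = 4.802 m/s².
Braking distance = v²/(2a) = 15.0000² / (2 × 4.802) = 225.000 / 9.604 = 23.428 m.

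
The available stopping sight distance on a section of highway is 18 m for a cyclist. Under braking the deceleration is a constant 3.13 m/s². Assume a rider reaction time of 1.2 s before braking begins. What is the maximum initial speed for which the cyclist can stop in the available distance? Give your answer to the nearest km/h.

Stopping distance: v·t_r + v²/(2a) = 18 with t_r = 1.2 s and a = 3.130 m/s².
So v² + 7.512 v − 112.68 = 0.
Positive root: v = −a·t_r + √((a·t_r)² + 2a·d) = −3.756 + √(14.108 + 112.68) = 7.5040 m/s.
7.5040 m/s × 3.6 = 27.014 km/h.

Maximum speed ≈ 27 km/h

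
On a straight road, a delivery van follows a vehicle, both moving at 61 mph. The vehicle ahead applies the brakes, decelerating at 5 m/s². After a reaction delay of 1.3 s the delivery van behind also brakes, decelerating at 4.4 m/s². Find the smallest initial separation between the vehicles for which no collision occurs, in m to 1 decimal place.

Minimum gap ≈ 45.6 m

61 mph × 0.44704 = 27.2694 m/s.
Leader travels v²/(2a_L) = 743.620 / 10.000 = 74.362 m before stopping.
Follower covers v·t_r = 27.2694 × 1.3 = 35.450 m while reacting, then v²/(2a_F) = 743.620 / 8.800 = 84.502 m while braking, for a total of 35.450 + 84.502 = 119.952 m.
Since a_F ≤ a_L and the follower starts braking later, the follower is never slower than the leader, so the closest approach is when both have stopped.
Minimum gap = 119.952 − 74.362 = 45.590 m.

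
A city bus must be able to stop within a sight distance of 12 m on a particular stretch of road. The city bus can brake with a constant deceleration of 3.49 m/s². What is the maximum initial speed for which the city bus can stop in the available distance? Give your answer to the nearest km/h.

Maximum speed ≈ 33 km/h

v²/(2a) = d ⇒ v = √(2 × 3.490 × 12) = √83.76 = 9.1520 m/s.
9.1520 m/s × 3.6 = 32.947 km/h.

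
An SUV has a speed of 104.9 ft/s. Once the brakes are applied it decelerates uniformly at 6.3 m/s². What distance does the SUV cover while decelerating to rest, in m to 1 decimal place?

104.9 ft/s × 0.3048 = 31.9735 m/s.
Braking distance = v²/(2a) = 31.9735² / (2 × 6.300) = 1022.305 / 12.600 = 81.135 m.

Braking distance ≈ 81.1 m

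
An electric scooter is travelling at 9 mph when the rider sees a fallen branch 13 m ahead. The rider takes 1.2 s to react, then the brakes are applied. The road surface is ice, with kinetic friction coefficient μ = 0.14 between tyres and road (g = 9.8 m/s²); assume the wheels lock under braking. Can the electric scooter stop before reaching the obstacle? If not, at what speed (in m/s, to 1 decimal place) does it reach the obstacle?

Yes — it stops about 2.3 m short of the obstacle, so it never reaches it

9 mph × 0.44704 = 4.0234 m/s.
a = μg = 0.14 × 9.8 = 1.372 m/s².
Reaction distance = 4.0234 × 1.2 = 4.828 m.
Braking distance = v²/(2a) = 16.188 / 2.744 = 5.899 m.
Total stopping distance = 4.828 + 5.899 = 10.727 m, vs 13 m available — it stops with 13 − 10.727 = 2.273 m to spare.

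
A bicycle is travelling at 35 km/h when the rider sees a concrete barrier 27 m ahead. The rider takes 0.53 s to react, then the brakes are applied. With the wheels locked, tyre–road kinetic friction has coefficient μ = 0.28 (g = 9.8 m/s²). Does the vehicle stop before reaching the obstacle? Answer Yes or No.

35 km/h ÷ 3.6 = 9.7222 m/s.
a = μg = 0.28 × 9.8 = 2.744 m/s².
Reaction distance = 9.7222 × 0.53 = 5.153 m.
Braking distance = v²/(2a) = 94.521 / 5.488 = 17.223 m.
Total stopping distance = 5.153 + 17.223 = 22.376 m, vs 27 m available — it stops with 27 − 22.376 = 4.624 m to spare.

Yes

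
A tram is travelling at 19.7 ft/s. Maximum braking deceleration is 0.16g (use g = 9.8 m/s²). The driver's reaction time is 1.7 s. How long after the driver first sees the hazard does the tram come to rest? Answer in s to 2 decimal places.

Total time ≈ 5.53 s

19.7 ft/s × 0.3048 = 6.0046 m/s.
a = 0.16 × 9.8 = 1.568 m/s².
Braking time = v/a = 6.0046 / 1.568 = 3.829 s.
Total = 1.7 + 3.829 = 5.529 s.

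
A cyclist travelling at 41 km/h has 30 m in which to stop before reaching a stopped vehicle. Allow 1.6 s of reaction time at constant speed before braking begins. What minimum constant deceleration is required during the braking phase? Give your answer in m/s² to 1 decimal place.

Required deceleration ≈ 5.5 m/s²

41 km/h ÷ 3.6 = 11.3889 m/s.
Distance covered during reaction = 11.3889 × 1.6 = 18.222 m.
Distance available for braking: 30 − 18.222 = 11.778 m.
v² = 2a·d ⇒ a = v²/(2d) = 11.3889² / (2 × 11.778) = 129.707 / 23.556 = 5.5063 m/s².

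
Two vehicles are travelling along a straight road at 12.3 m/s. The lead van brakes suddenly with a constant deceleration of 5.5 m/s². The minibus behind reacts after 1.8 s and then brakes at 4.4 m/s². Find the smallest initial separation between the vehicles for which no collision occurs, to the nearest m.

Leader travels v²/(2a_L) = 151.290 / 11.000 = 13.754 m before stopping.
Follower covers v·t_r = 12.3000 × 1.8 = 22.140 m while reacting, then v²/(2a_F) = 151.290 / 8.800 = 17.192 m while braking, for a total of 22.140 + 17.192 = 39.332 m.
Since a_F ≤ a_L and the follower starts braking later, the follower is never slower than the leader, so the closest approach is when both have stopped.
Minimum gap = 39.332 − 13.754 = 25.578 m.

Minimum gap ≈ 26 m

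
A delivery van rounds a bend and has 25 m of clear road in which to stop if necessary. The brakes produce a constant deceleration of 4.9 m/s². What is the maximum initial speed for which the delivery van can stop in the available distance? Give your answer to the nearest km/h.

v²/(2a) = d ⇒ v = √(2 × 4.900 × 25) = √245.00 = 15.6525 m/s.
15.6525 m/s × 3.6 = 56.349 km/h.

Maximum speed ≈ 56 km/h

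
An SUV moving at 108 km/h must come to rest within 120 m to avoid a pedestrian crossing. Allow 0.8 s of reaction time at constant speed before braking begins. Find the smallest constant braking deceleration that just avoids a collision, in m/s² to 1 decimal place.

108 km/h ÷ 3.6 = 30.0000 m/s.
Distance covered during reaction = 30.0000 × 0.8 = 24.000 m.
Distance available for braking: 120 − 24.000 = 96.000 m.
v² = 2a·d ⇒ a = v²/(2d) = 30.0000² / (2 × 96.000) = 900.000 / 192.000 = 4.6875 m/s².

Required deceleration ≈ 4.7 m/s²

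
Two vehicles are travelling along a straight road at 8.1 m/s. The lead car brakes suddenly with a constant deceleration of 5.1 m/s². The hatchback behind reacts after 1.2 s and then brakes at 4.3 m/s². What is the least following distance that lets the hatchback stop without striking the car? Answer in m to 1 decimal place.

Minimum gap ≈ 10.9 m

Leader travels v²/(2a_L) = 65.610 / 10.200 = 6.432 m before stopping.
Follower covers v·t_r = 8.1000 × 1.2 = 9.720 m while reacting, then v²/(2a_F) = 65.610 / 8.600 = 7.629 m while braking, for a total of 9.720 + 7.629 = 17.349 m.
Since a_F ≤ a_L and the follower starts braking later, the follower is never slower than the leader, so the closest approach is when both have stopped.
Minimum gap = 17.349 − 6.432 = 10.917 m.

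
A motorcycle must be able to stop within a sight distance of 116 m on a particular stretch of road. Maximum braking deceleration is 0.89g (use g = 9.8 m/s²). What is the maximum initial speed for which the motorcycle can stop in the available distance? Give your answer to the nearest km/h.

Maximum speed ≈ 162 km/h

a = 0.89 × 9.8 = 8.722 m/s².
v²/(2a) = d ⇒ v = √(2 × 8.722 × 116) = √2023.50 = 44.9833 m/s.
44.9833 m/s × 3.6 = 161.940 km/h.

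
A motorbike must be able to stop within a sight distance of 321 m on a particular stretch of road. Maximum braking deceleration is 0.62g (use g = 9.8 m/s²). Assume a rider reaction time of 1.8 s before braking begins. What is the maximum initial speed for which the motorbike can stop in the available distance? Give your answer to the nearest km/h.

Maximum speed ≈ 189 km/h

a = 0.62 × 9.8 = 6.076 m/s².
Stopping distance: v·t_r + v²/(2a) = 321 with t_r = 1.8 s and a = 6.076 m/s².
So v² + 21.874 v − 3900.79 = 0.
Positive root: v = −a·t_r + √((a·t_r)² + 2a·d) = −10.937 + √(119.618 + 3900.79) = 52.4697 m/s.
52.4697 m/s × 3.6 = 188.891 km/h.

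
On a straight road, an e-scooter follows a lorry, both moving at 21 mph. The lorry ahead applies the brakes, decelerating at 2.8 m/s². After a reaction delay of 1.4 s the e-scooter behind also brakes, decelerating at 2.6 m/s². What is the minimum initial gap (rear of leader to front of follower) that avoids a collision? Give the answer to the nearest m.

21 mph × 0.44704 = 9.3878 m/s.
Leader travels v²/(2a_L) = 88.131 / 5.600 = 15.738 m before stopping.
Follower covers v·t_r = 9.3878 × 1.4 = 13.143 m while reacting, then v²/(2a_F) = 88.131 / 5.200 = 16.948 m while braking, for a total of 13.143 + 16.948 = 30.091 m.
Since a_F ≤ a_L and the follower starts braking later, the follower is never slower than the leader, so the closest approach is when both have stopped.
Minimum gap = 30.091 − 15.738 = 14.353 m.

Minimum gap ≈ 14 m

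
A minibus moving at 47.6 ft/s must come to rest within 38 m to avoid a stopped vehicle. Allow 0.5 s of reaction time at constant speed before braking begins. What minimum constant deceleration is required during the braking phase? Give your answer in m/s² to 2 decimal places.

47.6 ft/s × 0.3048 = 14.5085 m/s.
Distance covered during reaction = 14.5085 × 0.5 = 7.254 m.
Distance available for braking: 38 − 7.254 = 30.746 m.
v² = 2a·d ⇒ a = v²/(2d) = 14.5085² / (2 × 30.746) = 210.497 / 61.492 = 3.4232 m/s².

Required deceleration ≈ 3.42 m/s²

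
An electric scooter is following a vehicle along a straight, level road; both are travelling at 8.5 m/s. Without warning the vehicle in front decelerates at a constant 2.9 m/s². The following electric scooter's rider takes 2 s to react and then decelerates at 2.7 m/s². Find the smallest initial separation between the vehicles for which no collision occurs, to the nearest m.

Leader travels v²/(2a_L) = 72.250 / 5.800 = 12.457 m before stopping.
Follower covers v·t_r = 8.5000 × 2 = 17.000 m while reacting, then v²/(2a_F) = 72.250 / 5.400 = 13.380 m while braking, for a total of 17.000 + 13.380 = 30.380 m.
Since a_F ≤ a_L and the follower starts braking later, the follower is never slower than the leader, so the closest approach is when both have stopped.
Minimum gap = 30.380 − 12.457 = 17.923 m.

Minimum gap ≈ 18 m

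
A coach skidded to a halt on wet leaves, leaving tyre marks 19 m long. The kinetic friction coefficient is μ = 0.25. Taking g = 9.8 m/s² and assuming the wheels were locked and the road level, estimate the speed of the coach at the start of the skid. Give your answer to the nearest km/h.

Deceleration a = μg = 0.25 × 9.8 = 2.450 m/s².
v = √(2a·d) = √(2 × 2.450 × 19) = √93.100 = 9.6488 m/s.
= 9.6488 × 3.6 = 34.736 km/h.

Initial speed ≈ 35 km/h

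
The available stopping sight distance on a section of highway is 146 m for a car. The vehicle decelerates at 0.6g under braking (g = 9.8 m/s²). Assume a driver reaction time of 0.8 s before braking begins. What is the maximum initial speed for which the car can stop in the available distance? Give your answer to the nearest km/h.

Maximum speed ≈ 133 km/h

a = 0.6 × 9.8 = 5.880 m/s².
Stopping distance: v·t_r + v²/(2a) = 146 with t_r = 0.8 s and a = 5.880 m/s².
So v² + 9.408 v − 1716.96 = 0.
Positive root: v = −a·t_r + √((a·t_r)² + 2a·d) = −4.704 + √(22.128 + 1716.96) = 36.9984 m/s.
36.9984 m/s × 3.6 = 133.194 km/h.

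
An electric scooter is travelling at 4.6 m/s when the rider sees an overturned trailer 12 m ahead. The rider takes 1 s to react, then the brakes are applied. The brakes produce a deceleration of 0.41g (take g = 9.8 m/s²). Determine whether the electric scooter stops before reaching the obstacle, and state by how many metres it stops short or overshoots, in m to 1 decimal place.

Yes — it stops 4.8 m short of the obstacle

a = 0.41 × 9.8 = 4.018 m/s².
Reaction distance = 4.6000 × 1 = 4.600 m.
Braking distance = v²/(2a) = 21.160 / 8.036 = 2.633 m.
Total stopping distance = 4.600 + 2.633 = 7.233 m, vs 12 m available — it stops with 12 − 7.233 = 4.767 m to spare.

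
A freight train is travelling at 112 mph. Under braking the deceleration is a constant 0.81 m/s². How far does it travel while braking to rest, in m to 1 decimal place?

Braking distance ≈ 1547.4 m

112 mph × 0.44704 = 50.0685 m/s.
Braking distance = v²/(2a) = 50.0685² / (2 × 0.810) = 2506.855 / 1.620 = 1547.441 m.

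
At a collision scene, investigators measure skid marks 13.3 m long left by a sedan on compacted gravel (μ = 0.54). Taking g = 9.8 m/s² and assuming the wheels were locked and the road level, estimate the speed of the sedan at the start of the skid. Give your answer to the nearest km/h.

Initial speed ≈ 43 km/h

Deceleration a = μg = 0.54 × 9.8 = 5.292 m/s².
v = √(2a·d) = √(2 × 5.292 × 13.3) = √140.767 = 11.8645 m/s.
= 11.8645 × 3.6 = 42.712 km/h.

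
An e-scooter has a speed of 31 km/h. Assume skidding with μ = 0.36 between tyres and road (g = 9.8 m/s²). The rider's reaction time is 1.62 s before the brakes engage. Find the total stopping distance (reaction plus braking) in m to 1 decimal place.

Total stopping distance ≈ 24.5 m

31 km/h ÷ 3.6 = 8.6111 m/s.
a = μg = 0.36 × 9.8 = 3.528 m/s².
Reaction distance = v·t_r = 8.6111 × 1.62 = 13.950 m.
Braking distance = v²/(2a) = 8.6111² / (2 × 3.528) = 74.151 / 7.056 = 10.509 m.
Total = 13.950 + 10.509 = 24.459 m.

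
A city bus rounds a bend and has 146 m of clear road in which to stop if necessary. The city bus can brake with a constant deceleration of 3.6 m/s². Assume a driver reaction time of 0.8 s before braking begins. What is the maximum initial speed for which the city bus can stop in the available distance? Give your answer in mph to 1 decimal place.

Maximum speed ≈ 66.4 mph

Stopping distance: v·t_r + v²/(2a) = 146 with t_r = 0.8 s and a = 3.600 m/s².
So v² + 5.760 v − 1051.20 = 0.
Positive root: v = −a·t_r + √((a·t_r)² + 2a·d) = −2.880 + √(8.294 + 1051.20) = 29.6699 m/s.
29.6699 m/s ÷ 0.44704 = 66.370 mph.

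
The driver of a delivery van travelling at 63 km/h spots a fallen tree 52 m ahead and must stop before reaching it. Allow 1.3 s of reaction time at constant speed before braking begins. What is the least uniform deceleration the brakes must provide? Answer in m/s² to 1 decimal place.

63 km/h ÷ 3.6 = 17.5000 m/s.
Distance covered during reaction = 17.5000 × 1.3 = 22.750 m.
Distance available for braking: 52 − 22.750 = 29.250 m.
v² = 2a·d ⇒ a = v²/(2d) = 17.5000² / (2 × 29.250) = 306.250 / 58.500 = 5.2350 m/s².

Required deceleration ≈ 5.2 m/s²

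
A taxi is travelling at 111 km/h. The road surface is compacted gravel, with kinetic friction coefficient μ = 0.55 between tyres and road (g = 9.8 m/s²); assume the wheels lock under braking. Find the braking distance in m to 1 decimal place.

111 km/h ÷ 3.6 = 30.8333 m/s.
a = μg = 0.55 × 9.8 = 5.390 m/s².
Braking distance = v²/(2a) = 30.8333² / (2 × 5.390) = 950.692 / 10.780 = 88.190 m.

Braking distance ≈ 88.2 m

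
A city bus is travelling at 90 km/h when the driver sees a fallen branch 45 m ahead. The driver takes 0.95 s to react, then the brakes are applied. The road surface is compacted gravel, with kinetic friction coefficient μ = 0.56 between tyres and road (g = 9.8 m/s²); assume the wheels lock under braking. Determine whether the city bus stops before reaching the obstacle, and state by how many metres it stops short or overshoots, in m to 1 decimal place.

90 km/h ÷ 3.6 = 25.0000 m/s.
a = μg = 0.56 × 9.8 = 5.488 m/s².
Reaction distance = 25.0000 × 0.95 = 23.750 m.
Braking distance = v²/(2a) = 625.000 / 10.976 = 56.942 m.
Total stopping distance = 23.750 + 56.942 = 80.692 m, vs 45 m available — it cannot stop in time and overshoots by 80.692 − 45 = 35.692 m.

No — it overshoots by 35.7 m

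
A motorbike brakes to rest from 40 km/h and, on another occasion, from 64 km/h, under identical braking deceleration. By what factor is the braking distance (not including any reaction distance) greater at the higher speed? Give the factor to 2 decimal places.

Factor ≈ 2.56

Braking distance d = v²/(2a), so with a fixed, d ∝ v².
Factor = (64/40)² = 1.6000² = 2.5600.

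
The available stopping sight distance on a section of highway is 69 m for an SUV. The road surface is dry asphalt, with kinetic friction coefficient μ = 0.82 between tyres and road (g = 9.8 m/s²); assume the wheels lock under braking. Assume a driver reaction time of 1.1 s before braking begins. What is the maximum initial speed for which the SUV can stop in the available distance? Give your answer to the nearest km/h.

Maximum speed ≈ 92 km/h

a = μg = 0.82 × 9.8 = 8.036 m/s².
Stopping distance: v·t_r + v²/(2a) = 69 with t_r = 1.1 s and a = 8.036 m/s².
So v² + 17.679 v − 1108.97 = 0.
Positive root: v = −a·t_r + √((a·t_r)² + 2a·d) = −8.840 + √(78.146 + 1108.97) = 25.6145 m/s.
25.6145 m/s × 3.6 = 92.212 km/h.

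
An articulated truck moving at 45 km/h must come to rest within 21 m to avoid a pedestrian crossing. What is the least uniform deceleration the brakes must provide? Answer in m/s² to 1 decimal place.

Required deceleration ≈ 3.7 m/s²

45 km/h ÷ 3.6 = 12.5000 m/s.
v² = 2a·d ⇒ a = v²/(2d) = 12.5000² / (2 × 21.000) = 156.250 / 42.000 = 3.7202 m/s².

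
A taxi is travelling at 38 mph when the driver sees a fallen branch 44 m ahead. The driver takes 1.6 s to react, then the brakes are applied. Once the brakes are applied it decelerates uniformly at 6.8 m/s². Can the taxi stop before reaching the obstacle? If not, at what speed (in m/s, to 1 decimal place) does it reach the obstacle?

No — it strikes the obstacle at 7.7 m/s

38 mph × 0.44704 = 16.9875 m/s.
Reaction distance = 16.9875 × 1.6 = 27.180 m.
Braking distance needed to stop: v²/(2a) = 288.575 / 13.600 = 21.219 m, so total needed = 27.180 + 21.219 = 48.399 m > 44 m — it cannot stop.
Distance remaining when braking begins: 44 − 27.180 = 16.820 m.
v² = v₀² − 2a·d = 288.575 − 2 × 6.800 × 16.820 = 59.823 m²/s².
v = √59.823 = 7.735 m/s.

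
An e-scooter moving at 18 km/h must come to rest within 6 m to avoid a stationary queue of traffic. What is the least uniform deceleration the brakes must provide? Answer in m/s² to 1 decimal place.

18 km/h ÷ 3.6 = 5.0000 m/s.
v² = 2a·d ⇒ a = v²/(2d) = 5.0000² / (2 × 6.000) = 25.000 / 12.000 = 2.0833 m/s².

Required deceleration ≈ 2.1 m/s²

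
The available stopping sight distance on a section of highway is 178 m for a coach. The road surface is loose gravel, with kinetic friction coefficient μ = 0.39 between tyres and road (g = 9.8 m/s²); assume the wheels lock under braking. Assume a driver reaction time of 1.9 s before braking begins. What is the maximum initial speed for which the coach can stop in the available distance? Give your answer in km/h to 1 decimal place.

a = μg = 0.39 × 9.8 = 3.822 m/s².
Stopping distance: v·t_r + v²/(2a) = 178 with t_r = 1.9 s and a = 3.822 m/s².
So v² + 14.524 v − 1360.63 = 0.
Positive root: v = −a·t_r + √((a·t_r)² + 2a·d) = −7.262 + √(52.737 + 1360.63) = 30.3328 m/s.
30.3328 m/s × 3.6 = 109.198 km/h.

Maximum speed ≈ 109.2 km/h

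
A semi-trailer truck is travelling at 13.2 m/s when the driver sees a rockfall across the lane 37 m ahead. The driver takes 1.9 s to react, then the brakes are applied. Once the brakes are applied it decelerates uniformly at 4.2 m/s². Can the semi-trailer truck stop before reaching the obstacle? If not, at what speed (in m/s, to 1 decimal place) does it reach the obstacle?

No — it strikes the obstacle at 8.6 m/s

Reaction distance = 13.2000 × 1.9 = 25.080 m.
Braking distance needed to stop: v²/(2a) = 174.240 / 8.400 = 20.743 m, so total needed = 25.080 + 20.743 = 45.823 m > 37 m — it cannot stop.
Distance remaining when braking begins: 37 − 25.080 = 11.920 m.
v² = v₀² − 2a·d = 174.240 − 2 × 4.200 × 11.920 = 74.112 m²/s².
v = √74.112 = 8.609 m/s.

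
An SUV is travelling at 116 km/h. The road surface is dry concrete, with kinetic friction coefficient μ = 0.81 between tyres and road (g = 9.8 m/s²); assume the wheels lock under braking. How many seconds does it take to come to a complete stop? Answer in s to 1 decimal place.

116 km/h ÷ 3.6 = 32.2222 m/s.
a = μg = 0.81 × 9.8 = 7.938 m/s².
Braking time = v/a = 32.2222 / 7.938 = 4.059 s.

Braking time ≈ 4.1 s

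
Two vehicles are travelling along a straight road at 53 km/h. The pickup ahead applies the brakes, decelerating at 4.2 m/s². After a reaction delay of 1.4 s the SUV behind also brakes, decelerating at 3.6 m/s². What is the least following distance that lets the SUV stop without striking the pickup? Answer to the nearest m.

53 km/h ÷ 3.6 = 14.7222 m/s.
Leader travels v²/(2a_L) = 216.743 / 8.400 = 25.803 m before stopping.
Follower covers v·t_r = 14.7222 × 1.4 = 20.611 m while reacting, then v²/(2a_F) = 216.743 / 7.200 = 30.103 m while braking, for a total of 20.611 + 30.103 = 50.714 m.
Since a_F ≤ a_L and the follower starts braking later, the follower is never slower than the leader, so the closest approach is when both have stopped.
Minimum gap = 50.714 − 25.803 = 24.911 m.

Minimum gap ≈ 25 m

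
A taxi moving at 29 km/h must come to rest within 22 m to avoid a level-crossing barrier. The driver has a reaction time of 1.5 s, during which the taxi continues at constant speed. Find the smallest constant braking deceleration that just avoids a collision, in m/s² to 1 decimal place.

Required deceleration ≈ 3.3 m/s²

29 km/h ÷ 3.6 = 8.0556 m/s.
Distance covered during reaction = 8.0556 × 1.5 = 12.083 m.
Distance available for braking: 22 − 12.083 = 9.917 m.
v² = 2a·d ⇒ a = v²/(2d) = 8.0556² / (2 × 9.917) = 64.893 / 19.834 = 3.2718 m/s².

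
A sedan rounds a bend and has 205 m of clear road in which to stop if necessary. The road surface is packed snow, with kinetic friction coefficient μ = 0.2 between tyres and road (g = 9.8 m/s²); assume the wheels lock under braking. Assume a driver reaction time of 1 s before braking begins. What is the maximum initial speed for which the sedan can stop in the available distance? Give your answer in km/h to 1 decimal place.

Maximum speed ≈ 95.2 km/h

a = μg = 0.2 × 9.8 = 1.960 m/s².
Stopping distance: v·t_r + v²/(2a) = 205 with t_r = 1 s and a = 1.960 m/s².
So v² + 3.920 v − 803.60 = 0.
Positive root: v = −a·t_r + √((a·t_r)² + 2a·d) = −1.960 + √(3.842 + 803.60) = 26.4555 m/s.
26.4555 m/s × 3.6 = 95.240 km/h.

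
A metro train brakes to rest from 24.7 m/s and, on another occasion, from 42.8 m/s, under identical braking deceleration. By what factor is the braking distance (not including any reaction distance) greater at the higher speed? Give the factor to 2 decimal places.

Braking distance d = v²/(2a), so with a fixed, d ∝ v².
Factor = (42.8/24.7)² = 1.7328² = 3.0026.

Factor ≈ 3.00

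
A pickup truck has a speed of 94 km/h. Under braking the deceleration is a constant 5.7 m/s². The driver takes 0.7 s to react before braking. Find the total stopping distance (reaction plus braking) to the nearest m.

94 km/h ÷ 3.6 = 26.1111 m/s.
Reaction distance = v·t_r = 26.1111 × 0.7 = 18.278 m.
Braking distance = v²/(2a) = 26.1111² / (2 × 5.700) = 681.790 / 11.400 = 59.806 m.
Total = 18.278 + 59.806 = 78.084 m.

Total stopping distance ≈ 78 m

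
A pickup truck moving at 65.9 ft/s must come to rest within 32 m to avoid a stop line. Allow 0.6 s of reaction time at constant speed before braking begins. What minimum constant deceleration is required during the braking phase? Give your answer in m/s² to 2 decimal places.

65.9 ft/s × 0.3048 = 20.0863 m/s.
Distance covered during reaction = 20.0863 × 0.6 = 12.052 m.
Distance available for braking: 32 − 12.052 = 19.948 m.
v² = 2a·d ⇒ a = v²/(2d) = 20.0863² / (2 × 19.948) = 403.459 / 39.896 = 10.1128 m/s².

Required deceleration ≈ 10.11 m/s²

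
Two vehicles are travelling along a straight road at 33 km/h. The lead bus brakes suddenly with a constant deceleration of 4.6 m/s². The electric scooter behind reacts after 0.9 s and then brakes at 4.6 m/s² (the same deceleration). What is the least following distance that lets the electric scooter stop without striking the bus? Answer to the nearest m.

Minimum gap ≈ 8 m

33 km/h ÷ 3.6 = 9.1667 m/s.
Leader travels v²/(2a_L) = 84.028 / 9.200 = 9.133 m before stopping.
Follower covers v·t_r = 9.1667 × 0.9 = 8.250 m while reacting, then v²/(2a_F) = 84.028 / 9.200 = 9.133 m while braking, for a total of 8.250 + 9.133 = 17.383 m.
Since a_F ≤ a_L and the follower starts braking later, the follower is never slower than the leader, so the closest approach is when both have stopped.
Minimum gap = 17.383 − 9.133 = 8.250 m.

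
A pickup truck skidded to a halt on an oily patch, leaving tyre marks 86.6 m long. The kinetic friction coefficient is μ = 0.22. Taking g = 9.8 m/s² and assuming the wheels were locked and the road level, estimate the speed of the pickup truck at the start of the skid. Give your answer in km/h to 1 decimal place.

Deceleration a = μg = 0.22 × 9.8 = 2.156 m/s².
v = √(2a·d) = √(2 × 2.156 × 86.6) = √373.419 = 19.3241 m/s.
= 19.3241 × 3.6 = 69.567 km/h.

Initial speed ≈ 69.6 km/h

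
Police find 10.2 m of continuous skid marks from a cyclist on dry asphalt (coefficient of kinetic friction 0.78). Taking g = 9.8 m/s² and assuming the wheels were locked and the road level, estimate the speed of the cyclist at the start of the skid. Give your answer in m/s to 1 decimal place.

Initial speed ≈ 12.5 m/s

Deceleration a = μg = 0.78 × 9.8 = 7.644 m/s².
v = √(2a·d) = √(2 × 7.644 × 10.2) = √155.938 = 12.4875 m/s.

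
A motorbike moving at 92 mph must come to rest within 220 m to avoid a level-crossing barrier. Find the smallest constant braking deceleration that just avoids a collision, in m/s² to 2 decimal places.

Required deceleration ≈ 3.84 m/s²

92 mph × 0.44704 = 41.1277 m/s.
v² = 2a·d ⇒ a = v²/(2d) = 41.1277² / (2 × 220.000) = 1691.488 / 440.000 = 3.8443 m/s².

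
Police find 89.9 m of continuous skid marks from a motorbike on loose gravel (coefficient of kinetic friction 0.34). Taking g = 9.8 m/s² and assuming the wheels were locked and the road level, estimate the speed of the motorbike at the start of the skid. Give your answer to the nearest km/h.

Deceleration a = μg = 0.34 × 9.8 = 3.332 m/s².
v = √(2a·d) = √(2 × 3.332 × 89.9) = √599.094 = 24.4764 m/s.
= 24.4764 × 3.6 = 88.115 km/h.

Initial speed ≈ 88 km/h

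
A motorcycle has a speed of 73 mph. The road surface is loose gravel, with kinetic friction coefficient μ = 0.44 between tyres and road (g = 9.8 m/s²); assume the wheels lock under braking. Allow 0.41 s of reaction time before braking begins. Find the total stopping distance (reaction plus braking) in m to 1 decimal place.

Total stopping distance ≈ 136.9 m

73 mph × 0.44704 = 32.6339 m/s.
a = μg = 0.44 × 9.8 = 4.312 m/s².
Reaction distance = v·t_r = 32.6339 × 0.41 = 13.380 m.
Braking distance = v²/(2a) = 32.6339² / (2 × 4.312) = 1064.971 / 8.624 = 123.489 m.
Total = 13.380 + 123.489 = 136.869 m.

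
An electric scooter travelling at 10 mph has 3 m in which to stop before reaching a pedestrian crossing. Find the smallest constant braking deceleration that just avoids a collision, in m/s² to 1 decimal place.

10 mph × 0.44704 = 4.4704 m/s.
v² = 2a·d ⇒ a = v²/(2d) = 4.4704² / (2 × 3.000) = 19.984 / 6.000 = 3.3307 m/s².

Required deceleration ≈ 3.3 m/s²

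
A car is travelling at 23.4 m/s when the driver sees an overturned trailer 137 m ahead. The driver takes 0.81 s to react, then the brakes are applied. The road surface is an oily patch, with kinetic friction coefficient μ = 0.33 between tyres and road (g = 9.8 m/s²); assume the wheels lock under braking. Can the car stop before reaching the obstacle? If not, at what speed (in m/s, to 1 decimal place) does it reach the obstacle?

Yes — it stops about 33.4 m short of the obstacle, so it never reaches it

a = μg = 0.33 × 9.8 = 3.234 m/s².
Reaction distance = 23.4000 × 0.81 = 18.954 m.
Braking distance = v²/(2a) = 547.560 / 6.468 = 84.657 m.
Total stopping distance = 18.954 + 84.657 = 103.611 m, vs 137 m available — it stops with 137 − 103.611 = 33.389 m to spare.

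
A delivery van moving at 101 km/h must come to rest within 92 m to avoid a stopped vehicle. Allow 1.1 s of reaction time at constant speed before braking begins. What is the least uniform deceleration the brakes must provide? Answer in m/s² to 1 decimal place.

101 km/h ÷ 3.6 = 28.0556 m/s.
Distance covered during reaction = 28.0556 × 1.1 = 30.861 m.
Distance available for braking: 92 − 30.861 = 61.139 m.
v² = 2a·d ⇒ a = v²/(2d) = 28.0556² / (2 × 61.139) = 787.117 / 122.278 = 6.4371 m/s².

Required deceleration ≈ 6.4 m/s²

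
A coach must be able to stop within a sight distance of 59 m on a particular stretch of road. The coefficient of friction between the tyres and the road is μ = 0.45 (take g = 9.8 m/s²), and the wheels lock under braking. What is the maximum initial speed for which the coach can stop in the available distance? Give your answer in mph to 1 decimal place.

a = μg = 0.45 × 9.8 = 4.410 m/s².
v²/(2a) = d ⇒ v = √(2 × 4.410 × 59) = √520.38 = 22.8118 m/s.
22.8118 m/s ÷ 0.44704 = 51.029 mph.

Maximum speed ≈ 51.0 mph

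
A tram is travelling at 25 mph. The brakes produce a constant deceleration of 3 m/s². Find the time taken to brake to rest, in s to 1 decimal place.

25 mph × 0.44704 = 11.1760 m/s.
Braking time = v/a = 11.1760 / 3.000 = 3.725 s.

Braking time ≈ 3.7 s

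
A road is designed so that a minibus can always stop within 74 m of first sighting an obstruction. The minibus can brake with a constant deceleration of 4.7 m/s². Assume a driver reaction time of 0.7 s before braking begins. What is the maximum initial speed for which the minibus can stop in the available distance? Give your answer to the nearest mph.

Maximum speed ≈ 52 mph

Stopping distance: v·t_r + v²/(2a) = 74 with t_r = 0.7 s and a = 4.700 m/s².
So v² + 6.580 v − 695.60 = 0.
Positive root: v = −a·t_r + √((a·t_r)² + 2a·d) = −3.290 + √(10.824 + 695.60) = 23.2886 m/s.
23.2886 m/s ÷ 0.44704 = 52.095 mph.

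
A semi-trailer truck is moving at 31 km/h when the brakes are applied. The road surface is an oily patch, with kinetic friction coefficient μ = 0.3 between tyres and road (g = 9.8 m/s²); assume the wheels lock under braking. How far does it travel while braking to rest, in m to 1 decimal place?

Braking distance ≈ 12.6 m

31 km/h ÷ 3.6 = 8.6111 m/s.
a = μg = 0.3 × 9.8 = 2.940 m/s².
Braking distance = v²/(2a) = 8.6111² / (2 × 2.940) = 74.151 / 5.880 = 12.611 m.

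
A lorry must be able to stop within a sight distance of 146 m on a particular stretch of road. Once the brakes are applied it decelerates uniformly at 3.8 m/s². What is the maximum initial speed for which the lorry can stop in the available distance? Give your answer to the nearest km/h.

v²/(2a) = d ⇒ v = √(2 × 3.800 × 146) = √1109.60 = 33.3107 m/s.
33.3107 m/s × 3.6 = 119.919 km/h.

Maximum speed ≈ 120 km/h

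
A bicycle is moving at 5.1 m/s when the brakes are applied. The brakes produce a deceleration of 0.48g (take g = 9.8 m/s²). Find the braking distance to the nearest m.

Braking distance ≈ 3 m

a = 0.48 × 9.8 = 4.704 m/s².
Braking distance = v²/(2a) = 5.1000² / (2 × 4.704) = 26.010 / 9.408 = 2.765 m.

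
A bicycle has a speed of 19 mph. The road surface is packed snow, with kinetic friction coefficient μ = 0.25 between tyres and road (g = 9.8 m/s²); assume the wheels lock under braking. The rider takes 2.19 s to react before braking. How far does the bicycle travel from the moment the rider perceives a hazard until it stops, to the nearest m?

19 mph × 0.44704 = 8.4938 m/s.
a = μg = 0.25 × 9.8 = 2.450 m/s².
Reaction distance = v·t_r = 8.4938 × 2.19 = 18.601 m.
Braking distance = v²/(2a) = 8.4938² / (2 × 2.450) = 72.145 / 4.900 = 14.723 m.
Total = 18.601 + 14.723 = 33.324 m.

Total stopping distance ≈ 33 m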